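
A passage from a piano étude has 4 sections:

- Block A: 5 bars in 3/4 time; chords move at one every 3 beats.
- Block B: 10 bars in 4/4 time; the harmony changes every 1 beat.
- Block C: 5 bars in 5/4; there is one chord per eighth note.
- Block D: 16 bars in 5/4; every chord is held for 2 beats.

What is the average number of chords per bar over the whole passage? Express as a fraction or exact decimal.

3.75 chords per bar

A: 5 bars of 3 beats is 15 beats; at 3 beats each that's 5 chords.
B: 10 bars of 4 beats is 40 beats; at 1 beat each that's 40 chords.
C: 5 bars of 5 beats is 25 beats; at 0.5 beats each that's 50 chords.
D: 16 bars of 5 beats is 80 beats; at 2 beats each that's 40 chords.
Overall: 135 chords over 36 bars → 135/36 = 3.75 chords per bar.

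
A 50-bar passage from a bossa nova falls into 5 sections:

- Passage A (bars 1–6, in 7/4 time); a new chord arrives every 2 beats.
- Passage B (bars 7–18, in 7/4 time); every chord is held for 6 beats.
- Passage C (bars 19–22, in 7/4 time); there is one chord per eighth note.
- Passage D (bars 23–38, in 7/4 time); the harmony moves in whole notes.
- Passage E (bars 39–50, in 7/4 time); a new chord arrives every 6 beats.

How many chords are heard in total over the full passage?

A: 6·7 = 42 beats, 42/2 = 21 chords.
B: 12·7 = 84 beats, 84/6 = 14 chords.
C: 4·7 = 28 beats, 28/0.5 = 56 chords.
D: 16·7 = 112 beats, 112/4 = 28 chords.
E: 12·7 = 84 beats, 84/6 = 14 chords.
Total: 21 + 14 + 56 + 28 + 14 = 133.

133 chords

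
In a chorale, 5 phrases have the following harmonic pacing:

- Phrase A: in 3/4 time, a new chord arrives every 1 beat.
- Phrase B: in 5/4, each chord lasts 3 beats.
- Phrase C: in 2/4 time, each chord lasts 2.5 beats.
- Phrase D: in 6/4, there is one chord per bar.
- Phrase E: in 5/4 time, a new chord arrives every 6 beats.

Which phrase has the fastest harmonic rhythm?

A: 3 beats/bar ÷ 1 beat/chord = 3 chords/bar.
B: 5 beats/bar ÷ 3 beats/chord = 5/3 chords/bar.
C: 2 beats/bar ÷ 2.5 beats/chord = 0.8 chords/bar.
D: 6 beats/bar ÷ 6 beats/chord = 1 chord/bar.
E: 5 beats/bar ÷ 6 beats/chord = 5/6 chords/bar.
Fastest is A at 3 chords/bar.

Phrase A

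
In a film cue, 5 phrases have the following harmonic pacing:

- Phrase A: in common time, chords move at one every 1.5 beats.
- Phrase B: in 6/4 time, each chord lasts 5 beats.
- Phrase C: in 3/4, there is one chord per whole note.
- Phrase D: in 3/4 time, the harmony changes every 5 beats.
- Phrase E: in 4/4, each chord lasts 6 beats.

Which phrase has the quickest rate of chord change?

Phrase A

A: 4 beats/bar ÷ 1.5 beats/chord = 8/3 chords/bar.
B: 6 beats/bar ÷ 5 beats/chord = 1.2 chords/bar.
C: 3 beats/bar ÷ 4 beats/chord = 0.75 chords/bar.
D: 3 beats/bar ÷ 5 beats/chord = 0.6 chords/bar.
E: 4 beats/bar ÷ 6 beats/chord = 2/3 chords/bar.
Fastest is A at 8/3 chords/bar.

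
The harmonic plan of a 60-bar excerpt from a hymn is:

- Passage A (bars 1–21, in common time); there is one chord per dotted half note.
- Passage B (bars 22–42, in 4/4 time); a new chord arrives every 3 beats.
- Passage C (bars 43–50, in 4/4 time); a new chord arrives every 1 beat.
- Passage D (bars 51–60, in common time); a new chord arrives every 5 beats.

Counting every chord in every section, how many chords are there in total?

96 chords

A has 84 beats and chords last 3 each, so 28 chords.
B has 84 beats and chords last 3 each, so 28 chords.
C has 32 beats and chords last 1 each, so 32 chords.
D has 40 beats and chords last 5 each, so 8 chords.
Total: 28 + 28 + 32 + 8 = 96.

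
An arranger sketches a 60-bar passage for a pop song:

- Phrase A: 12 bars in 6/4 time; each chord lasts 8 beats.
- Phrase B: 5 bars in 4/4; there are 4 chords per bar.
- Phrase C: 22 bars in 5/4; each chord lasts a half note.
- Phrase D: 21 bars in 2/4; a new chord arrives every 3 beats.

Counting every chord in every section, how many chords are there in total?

98 chords

A: 12 bars × 6 beats = 72 beats; 8 beats/chord → 9 chords.
B: 5 bars × 4 beats = 20 beats; 1 beat/chord → 20 chords.
C: 22 bars × 5 beats = 110 beats; 2 beats/chord → 55 chords.
D: 21 bars × 2 beats = 42 beats; 3 beats/chord → 14 chords.
Total: 9 + 20 + 55 + 14 = 98.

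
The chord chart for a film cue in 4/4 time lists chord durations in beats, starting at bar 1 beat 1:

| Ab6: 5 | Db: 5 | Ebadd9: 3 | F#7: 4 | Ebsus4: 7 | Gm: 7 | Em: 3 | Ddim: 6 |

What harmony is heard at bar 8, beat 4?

Beat 4 of bar 8 is beat (8−1)×4 + 4 = 32 overall.
Running totals: Ab6 ends at 5, Db ends at 10, Ebadd9 ends at 13, F#7 ends at 17, Ebsus4 ends at 24, Gm ends at 31, Em ends at 34.
Beat 32 falls within Em.

Em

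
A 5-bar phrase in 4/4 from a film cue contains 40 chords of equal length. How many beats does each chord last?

0.5 beats

5 bars × 4 beats/bar = 20 beats total.
20 beats ÷ 40 chords = 0.5 beats per chord.
(That is an eighth note.)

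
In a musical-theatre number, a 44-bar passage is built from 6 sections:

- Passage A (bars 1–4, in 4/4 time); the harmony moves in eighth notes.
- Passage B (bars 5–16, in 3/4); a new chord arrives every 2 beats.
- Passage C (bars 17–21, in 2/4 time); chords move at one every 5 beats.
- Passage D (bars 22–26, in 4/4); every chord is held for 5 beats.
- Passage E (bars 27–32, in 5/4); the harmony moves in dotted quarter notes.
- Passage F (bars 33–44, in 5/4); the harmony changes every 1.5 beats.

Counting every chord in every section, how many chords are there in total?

116 chords

A: 4 bars × 4 beats = 16 beats; 0.5 beats/chord → 32 chords.
B: 12 bars × 3 beats = 36 beats; 2 beats/chord → 18 chords.
C: 5 bars × 2 beats = 10 beats; 5 beats/chord → 2 chords.
D: 5 bars × 4 beats = 20 beats; 5 beats/chord → 4 chords.
E: 6 bars × 5 beats = 30 beats; 1.5 beats/chord → 20 chords.
F: 12 bars × 5 beats = 60 beats; 1.5 beats/chord → 40 chords.
Total: 32 + 18 + 2 + 4 + 20 + 40 = 116.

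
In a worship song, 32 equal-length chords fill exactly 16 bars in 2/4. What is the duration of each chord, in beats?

16 bars × 2 beats/bar = 32 beats total.
32 beats ÷ 32 chords = 1 beats per chord.
(That is a quarter note.)

1 beat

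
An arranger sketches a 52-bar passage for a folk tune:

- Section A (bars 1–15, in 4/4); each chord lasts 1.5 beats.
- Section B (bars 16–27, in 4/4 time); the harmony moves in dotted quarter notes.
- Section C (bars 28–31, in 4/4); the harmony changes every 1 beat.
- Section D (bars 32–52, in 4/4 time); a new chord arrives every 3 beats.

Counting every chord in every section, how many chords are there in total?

A has 60 beats and chords last 1.5 each, so 40 chords.
B has 48 beats and chords last 1.5 each, so 32 chords.
C has 16 beats and chords last 1 each, so 16 chords.
D has 84 beats and chords last 3 each, so 28 chords.
Total: 40 + 32 + 16 + 28 = 116.

116 chords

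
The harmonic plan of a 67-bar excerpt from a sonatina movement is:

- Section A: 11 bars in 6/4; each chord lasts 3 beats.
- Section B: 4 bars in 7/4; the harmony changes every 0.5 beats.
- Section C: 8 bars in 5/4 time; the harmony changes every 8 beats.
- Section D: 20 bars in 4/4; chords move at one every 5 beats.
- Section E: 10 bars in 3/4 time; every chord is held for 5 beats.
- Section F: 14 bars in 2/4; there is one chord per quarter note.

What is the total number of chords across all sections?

133 chords

A has 66 beats and chords last 3 each, so 22 chords.
B has 28 beats and chords last 0.5 each, so 56 chords.
C has 40 beats and chords last 8 each, so 5 chords.
D has 80 beats and chords last 5 each, so 16 chords.
E has 30 beats and chords last 5 each, so 6 chords.
F has 28 beats and chords last 1 each, so 28 chords.
Total: 22 + 56 + 5 + 16 + 6 + 28 = 133.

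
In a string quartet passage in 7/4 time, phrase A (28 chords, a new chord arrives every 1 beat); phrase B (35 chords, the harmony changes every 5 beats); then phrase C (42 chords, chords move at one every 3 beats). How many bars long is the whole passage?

A: 28 × 1 = 28 beats = 4 bars.
B: 35 × 5 = 175 beats = 25 bars.
C: 42 × 3 = 126 beats = 18 bars.
Total: 4 + 25 + 18 = 47 bars.

47 bars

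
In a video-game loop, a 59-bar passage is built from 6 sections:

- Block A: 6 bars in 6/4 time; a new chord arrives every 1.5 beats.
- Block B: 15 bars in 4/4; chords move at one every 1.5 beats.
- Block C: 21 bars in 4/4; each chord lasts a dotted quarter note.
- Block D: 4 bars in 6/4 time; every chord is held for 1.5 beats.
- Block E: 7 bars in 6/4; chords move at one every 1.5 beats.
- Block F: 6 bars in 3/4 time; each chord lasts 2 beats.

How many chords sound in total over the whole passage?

173 chords

A: 6·6 = 36 beats, 36/1.5 = 24 chords.
B: 15·4 = 60 beats, 60/1.5 = 40 chords.
C: 21·4 = 84 beats, 84/1.5 = 56 chords.
D: 4·6 = 24 beats, 24/1.5 = 16 chords.
E: 7·6 = 42 beats, 42/1.5 = 28 chords.
F: 6·3 = 18 beats, 18/2 = 9 chords.
Total: 24 + 40 + 56 + 16 + 28 + 9 = 173.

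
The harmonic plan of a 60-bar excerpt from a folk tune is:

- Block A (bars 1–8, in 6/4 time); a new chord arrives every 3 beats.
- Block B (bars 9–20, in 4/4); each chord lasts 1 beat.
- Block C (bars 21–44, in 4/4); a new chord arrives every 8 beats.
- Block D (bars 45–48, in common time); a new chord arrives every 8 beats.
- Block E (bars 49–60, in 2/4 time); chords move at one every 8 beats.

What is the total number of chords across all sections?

A has 48 beats and chords last 3 each, so 16 chords.
B has 48 beats and chords last 1 each, so 48 chords.
C has 96 beats and chords last 8 each, so 12 chords.
D has 16 beats and chords last 8 each, so 2 chords.
E has 24 beats and chords last 8 each, so 3 chords.
Total: 16 + 48 + 12 + 2 + 3 = 81.

81 chords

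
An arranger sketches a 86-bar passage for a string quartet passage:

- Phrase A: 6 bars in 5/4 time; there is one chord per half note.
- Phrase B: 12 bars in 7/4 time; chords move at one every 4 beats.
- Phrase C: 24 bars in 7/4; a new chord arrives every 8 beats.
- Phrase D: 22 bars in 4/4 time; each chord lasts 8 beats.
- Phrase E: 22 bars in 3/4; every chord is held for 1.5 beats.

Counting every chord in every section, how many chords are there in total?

112 chords

A has 30 beats and chords last 2 each, so 15 chords.
B has 84 beats and chords last 4 each, so 21 chords.
C has 168 beats and chords last 8 each, so 21 chords.
D has 88 beats and chords last 8 each, so 11 chords.
E has 66 beats and chords last 1.5 each, so 44 chords.
Total: 15 + 21 + 21 + 11 + 44 = 112.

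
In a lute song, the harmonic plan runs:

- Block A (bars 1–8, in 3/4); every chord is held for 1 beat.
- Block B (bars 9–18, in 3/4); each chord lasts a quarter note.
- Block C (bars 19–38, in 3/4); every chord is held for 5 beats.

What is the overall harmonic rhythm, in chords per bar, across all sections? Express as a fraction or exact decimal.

33/19 chords per bar

A: 8 bars of 3 beats is 24 beats; at 1 beat each that's 24 chords.
B: 10 bars of 3 beats is 30 beats; at 1 beat each that's 30 chords.
C: 20 bars of 3 beats is 60 beats; at 5 beats each that's 12 chords.
Overall: 66 chords over 38 bars → 66/38 = 33/19 chords per bar.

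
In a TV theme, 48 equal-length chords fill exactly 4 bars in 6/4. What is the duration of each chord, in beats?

0.5 beats

4 bars × 6 beats/bar = 24 beats total.
24 beats ÷ 48 chords = 0.5 beats per chord.
(That is an eighth note.)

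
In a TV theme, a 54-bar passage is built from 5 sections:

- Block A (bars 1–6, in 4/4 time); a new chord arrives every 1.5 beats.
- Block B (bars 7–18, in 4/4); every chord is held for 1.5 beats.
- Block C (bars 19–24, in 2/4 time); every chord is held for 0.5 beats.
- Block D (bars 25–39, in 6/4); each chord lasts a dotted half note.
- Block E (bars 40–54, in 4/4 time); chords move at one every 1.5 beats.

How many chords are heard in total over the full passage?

142 chords

A: 6·4 = 24 beats, 24/1.5 = 16 chords.
B: 12·4 = 48 beats, 48/1.5 = 32 chords.
C: 6·2 = 12 beats, 12/0.5 = 24 chords.
D: 15·6 = 90 beats, 90/3 = 30 chords.
E: 15·4 = 60 beats, 60/1.5 = 40 chords.
Total: 16 + 32 + 24 + 30 + 40 = 142.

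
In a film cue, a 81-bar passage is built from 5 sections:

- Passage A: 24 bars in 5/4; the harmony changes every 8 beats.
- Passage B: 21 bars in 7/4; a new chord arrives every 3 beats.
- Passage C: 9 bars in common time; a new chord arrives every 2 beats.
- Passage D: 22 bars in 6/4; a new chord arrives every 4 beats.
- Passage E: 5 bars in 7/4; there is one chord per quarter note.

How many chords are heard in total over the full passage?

150 chords

A: 24 bars × 5 beats = 120 beats; 8 beats/chord → 15 chords.
B: 21 bars × 7 beats = 147 beats; 3 beats/chord → 49 chords.
C: 9 bars × 4 beats = 36 beats; 2 beats/chord → 18 chords.
D: 22 bars × 6 beats = 132 beats; 4 beats/chord → 33 chords.
E: 5 bars × 7 beats = 35 beats; 1 beat/chord → 35 chords.
Total: 15 + 49 + 18 + 33 + 35 = 150.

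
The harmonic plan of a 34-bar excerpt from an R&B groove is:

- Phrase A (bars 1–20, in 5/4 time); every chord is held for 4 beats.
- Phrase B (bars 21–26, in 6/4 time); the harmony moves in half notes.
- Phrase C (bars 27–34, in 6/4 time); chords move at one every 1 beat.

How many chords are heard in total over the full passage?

91 chords

A: 20·5 = 100 beats, 100/4 = 25 chords.
B: 6·6 = 36 beats, 36/2 = 18 chords.
C: 8·6 = 48 beats, 48/1 = 48 chords.
Total: 25 + 18 + 48 = 91.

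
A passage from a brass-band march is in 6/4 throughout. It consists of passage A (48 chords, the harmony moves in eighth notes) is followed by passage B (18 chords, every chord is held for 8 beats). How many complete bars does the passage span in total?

28 bars

A: 48 × 0.5 = 24 beats = 4 bars.
B: 18 × 8 = 144 beats = 24 bars.
Total: 4 + 24 = 28 bars.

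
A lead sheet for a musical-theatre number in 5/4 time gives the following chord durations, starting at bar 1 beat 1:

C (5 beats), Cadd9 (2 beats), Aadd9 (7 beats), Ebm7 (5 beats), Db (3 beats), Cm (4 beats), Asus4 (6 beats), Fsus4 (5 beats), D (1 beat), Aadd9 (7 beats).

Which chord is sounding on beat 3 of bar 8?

D

Beat 3 of bar 8 is beat (8−1)×5 + 3 = 38 overall.
Running totals: C ends at 5, Cadd9 ends at 7, Aadd9 ends at 14, Ebm7 ends at 19, Db ends at 22, Cm ends at 26, Asus4 ends at 32, Fsus4 ends at 37, D ends at 38.
Beat 38 falls within D.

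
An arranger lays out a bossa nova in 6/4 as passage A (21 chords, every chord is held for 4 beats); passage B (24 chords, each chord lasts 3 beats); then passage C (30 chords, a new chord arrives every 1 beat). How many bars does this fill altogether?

A: 21 × 4 = 84 beats = 14 bars.
B: 24 × 3 = 72 beats = 12 bars.
C: 30 × 1 = 30 beats = 5 bars.
Total: 14 + 12 + 5 = 31 bars.

31 bars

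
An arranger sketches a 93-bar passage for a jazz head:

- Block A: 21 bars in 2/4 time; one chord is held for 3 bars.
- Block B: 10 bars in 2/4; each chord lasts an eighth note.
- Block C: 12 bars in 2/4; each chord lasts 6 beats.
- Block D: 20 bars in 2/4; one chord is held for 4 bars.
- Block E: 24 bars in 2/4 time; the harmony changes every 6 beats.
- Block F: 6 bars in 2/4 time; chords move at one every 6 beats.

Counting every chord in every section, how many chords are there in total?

66 chords

A: 21 bars × 2 beats = 42 beats; 6 beats/chord → 7 chords.
B: 10 bars × 2 beats = 20 beats; 0.5 beats/chord → 40 chords.
C: 12 bars × 2 beats = 24 beats; 6 beats/chord → 4 chords.
D: 20 bars × 2 beats = 40 beats; 8 beats/chord → 5 chords.
E: 24 bars × 2 beats = 48 beats; 6 beats/chord → 8 chords.
F: 6 bars × 2 beats = 12 beats; 6 beats/chord → 2 chords.
Total: 7 + 40 + 4 + 5 + 8 + 2 = 66.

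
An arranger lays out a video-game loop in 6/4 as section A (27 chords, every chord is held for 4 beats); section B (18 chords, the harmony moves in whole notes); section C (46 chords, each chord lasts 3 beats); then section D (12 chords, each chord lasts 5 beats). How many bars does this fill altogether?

A: 27 × 4 = 108 beats = 18 bars.
B: 18 × 4 = 72 beats = 12 bars.
C: 46 × 3 = 138 beats = 23 bars.
D: 12 × 5 = 60 beats = 10 bars.
Total: 18 + 12 + 23 + 10 = 63 bars.

63 bars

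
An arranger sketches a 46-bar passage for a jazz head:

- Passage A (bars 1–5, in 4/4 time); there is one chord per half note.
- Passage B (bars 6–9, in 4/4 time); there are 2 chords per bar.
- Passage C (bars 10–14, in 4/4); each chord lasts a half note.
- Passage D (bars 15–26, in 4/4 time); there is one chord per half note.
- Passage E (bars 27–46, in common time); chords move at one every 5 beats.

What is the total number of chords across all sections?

A: 5·4 = 20 beats, 20/2 = 10 chords.
B: 4·4 = 16 beats, 16/2 = 8 chords.
C: 5·4 = 20 beats, 20/2 = 10 chords.
D: 12·4 = 48 beats, 48/2 = 24 chords.
E: 20·4 = 80 beats, 80/5 = 16 chords.
Total: 10 + 8 + 10 + 24 + 16 = 68.

68 chords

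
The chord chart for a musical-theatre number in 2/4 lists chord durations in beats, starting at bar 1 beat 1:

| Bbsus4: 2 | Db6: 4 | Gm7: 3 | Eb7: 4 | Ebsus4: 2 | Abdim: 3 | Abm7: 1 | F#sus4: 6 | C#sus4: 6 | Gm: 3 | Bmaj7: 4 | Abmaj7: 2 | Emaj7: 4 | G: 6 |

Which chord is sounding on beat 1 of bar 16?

C#sus4

Beat 1 of bar 16 is beat (16−1)×2 + 1 = 31 overall.
Running totals: Bbsus4 ends at 2, Db6 ends at 6, Gm7 ends at 9, Eb7 ends at 13, Ebsus4 ends at 15, Abdim ends at 18, Abm7 ends at 19, F#sus4 ends at 25, C#sus4 ends at 31.
Beat 31 falls within C#sus4.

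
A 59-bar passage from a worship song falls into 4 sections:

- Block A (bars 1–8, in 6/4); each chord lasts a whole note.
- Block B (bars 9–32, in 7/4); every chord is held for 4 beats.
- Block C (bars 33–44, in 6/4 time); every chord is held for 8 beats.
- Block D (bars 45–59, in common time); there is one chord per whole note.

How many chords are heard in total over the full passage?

78 chords

A: 8·6 = 48 beats, 48/4 = 12 chords.
B: 24·7 = 168 beats, 168/4 = 42 chords.
C: 12·6 = 72 beats, 72/8 = 9 chords.
D: 15·4 = 60 beats, 60/4 = 15 chords.
Total: 12 + 42 + 9 + 15 = 78.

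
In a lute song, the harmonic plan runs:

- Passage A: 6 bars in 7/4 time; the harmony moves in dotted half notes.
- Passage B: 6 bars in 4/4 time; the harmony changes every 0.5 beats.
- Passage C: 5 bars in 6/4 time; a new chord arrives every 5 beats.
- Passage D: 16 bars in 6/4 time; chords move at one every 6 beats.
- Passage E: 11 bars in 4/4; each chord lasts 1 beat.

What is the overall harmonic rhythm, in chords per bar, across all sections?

A: 6 × 7 = 42 beats ÷ 3 = 14 chords.
B: 6 × 4 = 24 beats ÷ 0.5 = 48 chords.
C: 5 × 6 = 30 beats ÷ 5 = 6 chords.
D: 16 × 6 = 96 beats ÷ 6 = 16 chords.
E: 11 × 4 = 44 beats ÷ 1 = 44 chords.
Overall: 128 chords over 44 bars → 128/44 = 32/11 chords per bar.

32/11 chords per bar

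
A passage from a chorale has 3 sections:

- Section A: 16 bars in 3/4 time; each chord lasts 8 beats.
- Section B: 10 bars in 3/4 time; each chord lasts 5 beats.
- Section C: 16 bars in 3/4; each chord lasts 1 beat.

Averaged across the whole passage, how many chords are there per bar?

A: 16 bars of 3 beats is 48 beats; at 8 beats each that's 6 chords.
B: 10 bars of 3 beats is 30 beats; at 5 beats each that's 6 chords.
C: 16 bars of 3 beats is 48 beats; at 1 beat each that's 48 chords.
Overall: 60 chords over 42 bars → 60/42 = 10/7 chords per bar.

10/7 chords per bar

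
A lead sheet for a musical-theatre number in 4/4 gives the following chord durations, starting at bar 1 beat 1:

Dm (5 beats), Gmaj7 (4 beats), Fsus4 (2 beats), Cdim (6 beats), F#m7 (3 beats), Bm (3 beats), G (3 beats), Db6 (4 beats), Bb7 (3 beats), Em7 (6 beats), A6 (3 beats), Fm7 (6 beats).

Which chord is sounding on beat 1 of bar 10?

Em7

Beat 1 of bar 10 is beat (10−1)×4 + 1 = 37 overall.
Running totals: Dm ends at 5, Gmaj7 ends at 9, Fsus4 ends at 11, Cdim ends at 17, F#m7 ends at 20, Bm ends at 23, G ends at 26, Db6 ends at 30, Bb7 ends at 33, Em7 ends at 39.
Beat 37 falls within Em7.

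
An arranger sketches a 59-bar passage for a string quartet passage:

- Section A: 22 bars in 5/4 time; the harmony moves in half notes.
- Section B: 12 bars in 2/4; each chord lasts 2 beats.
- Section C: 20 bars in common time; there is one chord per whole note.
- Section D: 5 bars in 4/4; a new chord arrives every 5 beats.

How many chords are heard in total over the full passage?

A has 110 beats and chords last 2 each, so 55 chords.
B has 24 beats and chords last 2 each, so 12 chords.
C has 80 beats and chords last 4 each, so 20 chords.
D has 20 beats and chords last 5 each, so 4 chords.
Total: 55 + 12 + 20 + 4 = 91.

91 chords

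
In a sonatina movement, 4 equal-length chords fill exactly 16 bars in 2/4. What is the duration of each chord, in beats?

8 beats

16 bars × 2 beats/bar = 32 beats total.
32 beats ÷ 4 chords = 8 beats per chord.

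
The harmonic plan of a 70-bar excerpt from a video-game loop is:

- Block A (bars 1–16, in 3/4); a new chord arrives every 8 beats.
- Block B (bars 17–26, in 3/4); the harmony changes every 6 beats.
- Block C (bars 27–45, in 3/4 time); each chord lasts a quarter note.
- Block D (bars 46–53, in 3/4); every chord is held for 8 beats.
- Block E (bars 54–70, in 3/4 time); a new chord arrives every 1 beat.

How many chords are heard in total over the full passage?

122 chords

A has 48 beats and chords last 8 each, so 6 chords.
B has 30 beats and chords last 6 each, so 5 chords.
C has 57 beats and chords last 1 each, so 57 chords.
D has 24 beats and chords last 8 each, so 3 chords.
E has 51 beats and chords last 1 each, so 51 chords.
Total: 6 + 5 + 57 + 3 + 51 = 122.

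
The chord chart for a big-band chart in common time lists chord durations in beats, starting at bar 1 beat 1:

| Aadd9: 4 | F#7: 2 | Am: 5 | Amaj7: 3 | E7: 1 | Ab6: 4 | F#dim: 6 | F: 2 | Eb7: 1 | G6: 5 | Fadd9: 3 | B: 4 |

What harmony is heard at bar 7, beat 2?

Beat 2 of bar 7 is beat (7−1)×4 + 2 = 26 overall.
Running totals: Aadd9 ends at 4, F#7 ends at 6, Am ends at 11, Amaj7 ends at 14, E7 ends at 15, Ab6 ends at 19, F#dim ends at 25, F ends at 27.
Beat 26 falls within F.

F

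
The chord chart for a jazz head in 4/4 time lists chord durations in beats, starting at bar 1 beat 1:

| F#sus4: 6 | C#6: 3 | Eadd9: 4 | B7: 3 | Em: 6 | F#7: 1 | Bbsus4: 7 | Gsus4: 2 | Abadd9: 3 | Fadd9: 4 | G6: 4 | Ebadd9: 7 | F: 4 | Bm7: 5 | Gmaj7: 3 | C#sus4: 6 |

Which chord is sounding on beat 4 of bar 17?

C#sus4

Beat 4 of bar 17 is beat (17−1)×4 + 4 = 68 overall.
Running totals: F#sus4 ends at 6, C#6 ends at 9, Eadd9 ends at 13, B7 ends at 16, Em ends at 22, F#7 ends at 23, Bbsus4 ends at 30, Gsus4 ends at 32, Abadd9 ends at 35, Fadd9 ends at 39, G6 ends at 43, Ebadd9 ends at 50, F ends at 54, Bm7 ends at 59, Gmaj7 ends at 62, C#sus4 ends at 68.
Beat 68 falls within C#sus4.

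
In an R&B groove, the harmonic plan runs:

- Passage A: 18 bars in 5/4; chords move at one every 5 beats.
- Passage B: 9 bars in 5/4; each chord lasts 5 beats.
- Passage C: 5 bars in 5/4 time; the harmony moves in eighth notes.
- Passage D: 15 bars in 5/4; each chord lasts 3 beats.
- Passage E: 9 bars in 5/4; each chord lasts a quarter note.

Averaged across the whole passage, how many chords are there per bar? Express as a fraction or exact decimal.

A: 18 bars of 5 beats is 90 beats; at 5 beats each that's 18 chords.
B: 9 bars of 5 beats is 45 beats; at 5 beats each that's 9 chords.
C: 5 bars of 5 beats is 25 beats; at 0.5 beats each that's 50 chords.
D: 15 bars of 5 beats is 75 beats; at 3 beats each that's 25 chords.
E: 9 bars of 5 beats is 45 beats; at 1 beat each that's 45 chords.
Overall: 147 chords over 56 bars → 147/56 = 2.625 chords per bar.

2.625 chords per bar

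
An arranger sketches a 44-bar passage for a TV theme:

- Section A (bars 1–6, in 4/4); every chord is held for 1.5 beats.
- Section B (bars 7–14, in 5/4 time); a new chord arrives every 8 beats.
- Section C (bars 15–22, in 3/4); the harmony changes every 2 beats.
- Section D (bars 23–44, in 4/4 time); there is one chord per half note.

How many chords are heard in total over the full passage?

A: 6 bars × 4 beats = 24 beats; 1.5 beats/chord → 16 chords.
B: 8 bars × 5 beats = 40 beats; 8 beats/chord → 5 chords.
C: 8 bars × 3 beats = 24 beats; 2 beats/chord → 12 chords.
D: 22 bars × 4 beats = 88 beats; 2 beats/chord → 44 chords.
Total: 16 + 5 + 12 + 44 = 77.

77 chords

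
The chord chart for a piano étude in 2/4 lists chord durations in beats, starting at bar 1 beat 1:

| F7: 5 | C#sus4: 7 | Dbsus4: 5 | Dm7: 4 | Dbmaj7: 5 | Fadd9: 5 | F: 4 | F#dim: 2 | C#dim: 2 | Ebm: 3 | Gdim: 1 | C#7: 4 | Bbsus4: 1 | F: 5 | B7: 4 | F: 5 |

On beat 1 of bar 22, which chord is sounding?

Beat 1 of bar 22 is beat (22−1)×2 + 1 = 43 overall.
Running totals: F7 ends at 5, C#sus4 ends at 12, Dbsus4 ends at 17, Dm7 ends at 21, Dbmaj7 ends at 26, Fadd9 ends at 31, F ends at 35, F#dim ends at 37, C#dim ends at 39, Ebm ends at 42, Gdim ends at 43.
Beat 43 falls within Gdim.

Gdim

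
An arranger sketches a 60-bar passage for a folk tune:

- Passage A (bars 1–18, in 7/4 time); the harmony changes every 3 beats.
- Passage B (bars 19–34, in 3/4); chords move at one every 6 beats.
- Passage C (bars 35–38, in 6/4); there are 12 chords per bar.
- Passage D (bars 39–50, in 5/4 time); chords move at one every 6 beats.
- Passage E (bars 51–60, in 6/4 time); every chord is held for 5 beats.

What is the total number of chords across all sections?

120 chords

A: 18 bars × 7 beats = 126 beats; 3 beats/chord → 42 chords.
B: 16 bars × 3 beats = 48 beats; 6 beats/chord → 8 chords.
C: 4 bars × 6 beats = 24 beats; 0.5 beats/chord → 48 chords.
D: 12 bars × 5 beats = 60 beats; 6 beats/chord → 10 chords.
E: 10 bars × 6 beats = 60 beats; 5 beats/chord → 12 chords.
Total: 42 + 8 + 48 + 10 + 12 = 120.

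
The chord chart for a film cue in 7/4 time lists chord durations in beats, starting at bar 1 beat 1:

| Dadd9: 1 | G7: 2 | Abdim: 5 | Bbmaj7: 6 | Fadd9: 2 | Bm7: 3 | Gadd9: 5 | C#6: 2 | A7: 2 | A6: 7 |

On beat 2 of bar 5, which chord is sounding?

Beat 2 of bar 5 is beat (5−1)×7 + 2 = 30 overall.
Running totals: Dadd9 ends at 1, G7 ends at 3, Abdim ends at 8, Bbmaj7 ends at 14, Fadd9 ends at 16, Bm7 ends at 19, Gadd9 ends at 24, C#6 ends at 26, A7 ends at 28, A6 ends at 35.
Beat 30 falls within A6.

A6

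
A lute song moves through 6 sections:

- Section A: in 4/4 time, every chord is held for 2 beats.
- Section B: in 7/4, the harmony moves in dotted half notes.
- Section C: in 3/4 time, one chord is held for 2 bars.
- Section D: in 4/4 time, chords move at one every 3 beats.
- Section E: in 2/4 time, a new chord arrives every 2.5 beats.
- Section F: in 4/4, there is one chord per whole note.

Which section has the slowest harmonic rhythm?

A: each chord is 2 beats in 4/4, so 2 per bar.
B: each chord is 3 beats in 7/4, so 7/3 per bar.
C: each chord is 6 beats in 3/4, so 0.5 per bar.
D: each chord is 3 beats in 4/4, so 4/3 per bar.
E: each chord is 2.5 beats in 2/4, so 0.8 per bar.
F: each chord is 4 beats in 4/4, so 1 per bar.
Slowest is C at 0.5 chords/bar.

Section C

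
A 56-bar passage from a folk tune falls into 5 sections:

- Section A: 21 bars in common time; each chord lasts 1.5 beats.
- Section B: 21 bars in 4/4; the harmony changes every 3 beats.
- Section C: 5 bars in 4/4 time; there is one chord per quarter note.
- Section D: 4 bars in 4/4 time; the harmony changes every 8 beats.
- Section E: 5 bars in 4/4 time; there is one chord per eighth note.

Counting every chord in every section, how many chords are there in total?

146 chords

A: 21·4 = 84 beats, 84/1.5 = 56 chords.
B: 21·4 = 84 beats, 84/3 = 28 chords.
C: 5·4 = 20 beats, 20/1 = 20 chords.
D: 4·4 = 16 beats, 16/8 = 2 chords.
E: 5·4 = 20 beats, 20/0.5 = 40 chords.
Total: 56 + 28 + 20 + 2 + 40 = 146.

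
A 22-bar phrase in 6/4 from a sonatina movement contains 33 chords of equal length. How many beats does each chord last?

22 bars × 6 beats/bar = 132 beats total.
132 beats ÷ 33 chords = 4 beats per chord.
(That is a whole note.)

4 beats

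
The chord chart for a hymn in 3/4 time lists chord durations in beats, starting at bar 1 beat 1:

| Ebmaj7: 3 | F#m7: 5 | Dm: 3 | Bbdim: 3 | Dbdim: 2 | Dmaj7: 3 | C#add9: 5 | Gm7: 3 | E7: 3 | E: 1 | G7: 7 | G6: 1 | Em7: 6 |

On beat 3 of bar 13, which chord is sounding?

Beat 3 of bar 13 is beat (13−1)×3 + 3 = 39 overall.
Running totals: Ebmaj7 ends at 3, F#m7 ends at 8, Dm ends at 11, Bbdim ends at 14, Dbdim ends at 16, Dmaj7 ends at 19, C#add9 ends at 24, Gm7 ends at 27, E7 ends at 30, E ends at 31, G7 ends at 38, G6 ends at 39.
Beat 39 falls within G6.

G6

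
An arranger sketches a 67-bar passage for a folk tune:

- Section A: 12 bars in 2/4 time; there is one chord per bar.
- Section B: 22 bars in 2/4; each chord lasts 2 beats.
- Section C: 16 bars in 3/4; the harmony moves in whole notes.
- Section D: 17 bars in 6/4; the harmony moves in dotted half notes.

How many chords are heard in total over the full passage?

80 chords

A: 12·2 = 24 beats, 24/2 = 12 chords.
B: 22·2 = 44 beats, 44/2 = 22 chords.
C: 16·3 = 48 beats, 48/4 = 12 chords.
D: 17·6 = 102 beats, 102/3 = 34 chords.
Total: 12 + 22 + 12 + 34 = 80.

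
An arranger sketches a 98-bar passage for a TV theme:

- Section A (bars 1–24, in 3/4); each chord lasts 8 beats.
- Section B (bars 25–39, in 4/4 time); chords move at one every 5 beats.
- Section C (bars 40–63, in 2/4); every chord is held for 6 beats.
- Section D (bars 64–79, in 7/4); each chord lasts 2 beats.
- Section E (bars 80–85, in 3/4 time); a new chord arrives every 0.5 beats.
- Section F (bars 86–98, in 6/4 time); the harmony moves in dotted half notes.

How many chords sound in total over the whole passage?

147 chords

A: 24·3 = 72 beats, 72/8 = 9 chords.
B: 15·4 = 60 beats, 60/5 = 12 chords.
C: 24·2 = 48 beats, 48/6 = 8 chords.
D: 16·7 = 112 beats, 112/2 = 56 chords.
E: 6·3 = 18 beats, 18/0.5 = 36 chords.
F: 13·6 = 78 beats, 78/3 = 26 chords.
Total: 9 + 12 + 8 + 56 + 36 + 26 = 147.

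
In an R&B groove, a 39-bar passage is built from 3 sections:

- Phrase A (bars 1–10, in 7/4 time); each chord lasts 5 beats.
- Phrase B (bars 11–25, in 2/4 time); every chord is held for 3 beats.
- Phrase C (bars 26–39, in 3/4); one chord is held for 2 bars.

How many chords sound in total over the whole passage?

A: 10·7 = 70 beats, 70/5 = 14 chords.
B: 15·2 = 30 beats, 30/3 = 10 chords.
C: 14·3 = 42 beats, 42/6 = 7 chords.
Total: 14 + 10 + 7 = 31.

31 chords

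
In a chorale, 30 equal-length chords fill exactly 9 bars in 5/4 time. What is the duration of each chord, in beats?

1.5 beats

9 bars × 5 beats/bar = 45 beats total.
45 beats ÷ 30 chords = 1.5 beats per chord.
(That is a dotted quarter note.)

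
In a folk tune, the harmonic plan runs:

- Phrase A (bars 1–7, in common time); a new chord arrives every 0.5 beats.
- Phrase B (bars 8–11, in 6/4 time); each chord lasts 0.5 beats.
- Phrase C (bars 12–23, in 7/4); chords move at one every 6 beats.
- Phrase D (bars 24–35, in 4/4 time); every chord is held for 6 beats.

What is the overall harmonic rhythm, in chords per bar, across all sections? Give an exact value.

3.6 chords per bar

A: 7 × 4 = 28 beats ÷ 0.5 = 56 chords.
B: 4 × 6 = 24 beats ÷ 0.5 = 48 chords.
C: 12 × 7 = 84 beats ÷ 6 = 14 chords.
D: 12 × 4 = 48 beats ÷ 6 = 8 chords.
Overall: 126 chords over 35 bars → 126/35 = 3.6 chords per bar.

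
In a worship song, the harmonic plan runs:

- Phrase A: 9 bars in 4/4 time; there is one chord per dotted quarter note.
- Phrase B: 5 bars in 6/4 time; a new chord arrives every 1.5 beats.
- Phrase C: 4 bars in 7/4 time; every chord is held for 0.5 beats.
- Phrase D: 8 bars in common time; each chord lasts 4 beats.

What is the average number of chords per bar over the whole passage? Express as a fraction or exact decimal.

A: 9 × 4 = 36 beats ÷ 1.5 = 24 chords.
B: 5 × 6 = 30 beats ÷ 1.5 = 20 chords.
C: 4 × 7 = 28 beats ÷ 0.5 = 56 chords.
D: 8 × 4 = 32 beats ÷ 4 = 8 chords.
Overall: 108 chords over 26 bars → 108/26 = 54/13 chords per bar.

54/13 chords per bar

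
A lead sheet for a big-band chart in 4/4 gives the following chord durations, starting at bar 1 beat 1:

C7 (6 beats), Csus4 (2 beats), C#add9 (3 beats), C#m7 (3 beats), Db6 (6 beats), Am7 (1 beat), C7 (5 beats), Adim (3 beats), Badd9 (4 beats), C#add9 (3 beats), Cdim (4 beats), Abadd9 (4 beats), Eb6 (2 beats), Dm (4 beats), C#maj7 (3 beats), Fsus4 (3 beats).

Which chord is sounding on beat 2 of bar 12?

Beat 2 of bar 12 is beat (12−1)×4 + 2 = 46 overall.
Running totals: C7 ends at 6, Csus4 ends at 8, C#add9 ends at 11, C#m7 ends at 14, Db6 ends at 20, Am7 ends at 21, C7 ends at 26, Adim ends at 29, Badd9 ends at 33, C#add9 ends at 36, Cdim ends at 40, Abadd9 ends at 44, Eb6 ends at 46.
Beat 46 falls within Eb6.

Eb6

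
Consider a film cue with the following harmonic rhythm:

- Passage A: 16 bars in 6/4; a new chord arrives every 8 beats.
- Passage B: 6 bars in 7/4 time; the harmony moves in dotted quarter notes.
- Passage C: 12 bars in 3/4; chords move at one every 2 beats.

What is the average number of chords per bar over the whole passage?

A: 16 bars of 6 beats is 96 beats; at 8 beats each that's 12 chords.
B: 6 bars of 7 beats is 42 beats; at 1.5 beats each that's 28 chords.
C: 12 bars of 3 beats is 36 beats; at 2 beats each that's 18 chords.
Overall: 58 chords over 34 bars → 58/34 = 29/17 chords per bar.

29/17 chords per bar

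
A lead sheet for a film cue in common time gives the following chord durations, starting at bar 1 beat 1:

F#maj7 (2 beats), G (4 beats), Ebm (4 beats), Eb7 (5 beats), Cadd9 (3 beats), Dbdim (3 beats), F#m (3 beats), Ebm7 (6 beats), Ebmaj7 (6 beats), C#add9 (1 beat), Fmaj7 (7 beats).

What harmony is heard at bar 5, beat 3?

Dbdim

Beat 3 of bar 5 is beat (5−1)×4 + 3 = 19 overall.
Running totals: F#maj7 ends at 2, G ends at 6, Ebm ends at 10, Eb7 ends at 15, Cadd9 ends at 18, Dbdim ends at 21.
Beat 19 falls within Dbdim.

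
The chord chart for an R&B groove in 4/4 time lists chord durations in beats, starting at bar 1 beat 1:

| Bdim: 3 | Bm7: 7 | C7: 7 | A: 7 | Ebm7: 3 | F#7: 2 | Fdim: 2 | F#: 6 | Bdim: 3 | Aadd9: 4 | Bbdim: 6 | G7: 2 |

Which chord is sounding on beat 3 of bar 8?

Beat 3 of bar 8 is beat (8−1)×4 + 3 = 31 overall.
Running totals: Bdim ends at 3, Bm7 ends at 10, C7 ends at 17, A ends at 24, Ebm7 ends at 27, F#7 ends at 29, Fdim ends at 31.
Beat 31 falls within Fdim.

Fdim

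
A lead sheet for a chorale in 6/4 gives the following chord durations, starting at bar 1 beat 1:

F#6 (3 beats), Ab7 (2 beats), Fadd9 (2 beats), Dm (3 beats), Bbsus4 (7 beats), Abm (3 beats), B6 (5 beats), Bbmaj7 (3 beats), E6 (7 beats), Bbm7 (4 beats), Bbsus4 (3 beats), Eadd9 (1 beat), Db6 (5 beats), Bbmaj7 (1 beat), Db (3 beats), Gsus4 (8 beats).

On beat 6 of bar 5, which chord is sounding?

Beat 6 of bar 5 is beat (5−1)×6 + 6 = 30 overall.
Running totals: F#6 ends at 3, Ab7 ends at 5, Fadd9 ends at 7, Dm ends at 10, Bbsus4 ends at 17, Abm ends at 20, B6 ends at 25, Bbmaj7 ends at 28, E6 ends at 35.
Beat 30 falls within E6.

E6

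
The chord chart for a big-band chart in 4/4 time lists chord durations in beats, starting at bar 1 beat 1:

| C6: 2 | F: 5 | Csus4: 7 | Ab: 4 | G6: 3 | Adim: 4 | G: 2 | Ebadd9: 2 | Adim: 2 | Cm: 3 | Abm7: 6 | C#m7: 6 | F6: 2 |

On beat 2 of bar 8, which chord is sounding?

Adim

Beat 2 of bar 8 is beat (8−1)×4 + 2 = 30 overall.
Running totals: C6 ends at 2, F ends at 7, Csus4 ends at 14, Ab ends at 18, G6 ends at 21, Adim ends at 25, G ends at 27, Ebadd9 ends at 29, Adim ends at 31.
Beat 30 falls within Adim.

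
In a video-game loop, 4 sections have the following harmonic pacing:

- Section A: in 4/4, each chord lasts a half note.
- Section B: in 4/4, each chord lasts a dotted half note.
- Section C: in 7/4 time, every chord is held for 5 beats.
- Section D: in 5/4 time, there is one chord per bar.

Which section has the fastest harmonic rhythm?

Section A

A: 4 beats/bar ÷ 2 beats/chord = 2 chords/bar.
B: 4 beats/bar ÷ 3 beats/chord = 4/3 chords/bar.
C: 7 beats/bar ÷ 5 beats/chord = 1.4 chords/bar.
D: 5 beats/bar ÷ 5 beats/chord = 1 chord/bar.
Fastest is A at 2 chords/bar.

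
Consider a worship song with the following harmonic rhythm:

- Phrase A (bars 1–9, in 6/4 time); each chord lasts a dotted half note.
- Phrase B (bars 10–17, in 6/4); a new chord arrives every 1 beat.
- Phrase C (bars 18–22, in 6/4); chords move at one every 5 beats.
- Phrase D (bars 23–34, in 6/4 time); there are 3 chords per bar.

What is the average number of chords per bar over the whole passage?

A: 9 bars of 6 beats is 54 beats; at 3 beats each that's 18 chords.
B: 8 bars of 6 beats is 48 beats; at 1 beat each that's 48 chords.
C: 5 bars of 6 beats is 30 beats; at 5 beats each that's 6 chords.
D: 12 bars of 6 beats is 72 beats; at 2 beats each that's 36 chords.
Overall: 108 chords over 34 bars → 108/34 = 54/17 chords per bar.

54/17 chords per bar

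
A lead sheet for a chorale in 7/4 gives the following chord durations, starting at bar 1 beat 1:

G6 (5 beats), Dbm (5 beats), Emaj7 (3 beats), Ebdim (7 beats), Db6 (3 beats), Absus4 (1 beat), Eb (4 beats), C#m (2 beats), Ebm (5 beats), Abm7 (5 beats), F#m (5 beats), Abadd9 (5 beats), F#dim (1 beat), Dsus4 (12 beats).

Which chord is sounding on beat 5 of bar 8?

Dsus4

Beat 5 of bar 8 is beat (8−1)×7 + 5 = 54 overall.
Running totals: G6 ends at 5, Dbm ends at 10, Emaj7 ends at 13, Ebdim ends at 20, Db6 ends at 23, Absus4 ends at 24, Eb ends at 28, C#m ends at 30, Ebm ends at 35, Abm7 ends at 40, F#m ends at 45, Abadd9 ends at 50, F#dim ends at 51, Dsus4 ends at 63.
Beat 54 falls within Dsus4.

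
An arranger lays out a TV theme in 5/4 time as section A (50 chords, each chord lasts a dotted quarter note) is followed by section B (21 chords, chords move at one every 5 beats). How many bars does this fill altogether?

A: 50 × 1.5 = 75 beats = 15 bars.
B: 21 × 5 = 105 beats = 21 bars.
Total: 15 + 21 = 36 bars.

36 bars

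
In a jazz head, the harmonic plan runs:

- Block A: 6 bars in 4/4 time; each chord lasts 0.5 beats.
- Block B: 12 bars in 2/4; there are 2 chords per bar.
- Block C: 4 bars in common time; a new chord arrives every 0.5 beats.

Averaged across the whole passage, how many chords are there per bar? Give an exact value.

A: 6 bars of 4 beats is 24 beats; at 0.5 beats each that's 48 chords.
B: 12 bars of 2 beats is 24 beats; at 1 beat each that's 24 chords.
C: 4 bars of 4 beats is 16 beats; at 0.5 beats each that's 32 chords.
Overall: 104 chords over 22 bars → 104/22 = 52/11 chords per bar.

52/11 chords per bar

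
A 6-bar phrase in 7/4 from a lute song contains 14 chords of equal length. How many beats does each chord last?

6 bars × 7 beats/bar = 42 beats total.
42 beats ÷ 14 chords = 3 beats per chord.
(That is a dotted half note.)

3 beats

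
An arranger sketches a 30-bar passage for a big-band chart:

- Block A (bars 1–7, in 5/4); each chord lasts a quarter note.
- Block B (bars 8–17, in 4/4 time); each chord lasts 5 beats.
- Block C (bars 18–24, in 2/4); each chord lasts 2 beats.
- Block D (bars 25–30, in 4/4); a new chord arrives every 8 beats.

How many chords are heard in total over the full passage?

53 chords

A: 7·5 = 35 beats, 35/1 = 35 chords.
B: 10·4 = 40 beats, 40/5 = 8 chords.
C: 7·2 = 14 beats, 14/2 = 7 chords.
D: 6·4 = 24 beats, 24/8 = 3 chords.
Total: 35 + 8 + 7 + 3 = 53.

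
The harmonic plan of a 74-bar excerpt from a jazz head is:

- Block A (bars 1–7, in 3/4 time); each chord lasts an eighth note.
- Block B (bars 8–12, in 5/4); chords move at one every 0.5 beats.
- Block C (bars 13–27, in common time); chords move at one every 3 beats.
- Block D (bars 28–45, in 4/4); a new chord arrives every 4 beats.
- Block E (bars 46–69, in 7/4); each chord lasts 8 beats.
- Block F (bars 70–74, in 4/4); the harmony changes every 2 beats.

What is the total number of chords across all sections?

A: 7 bars × 3 beats = 21 beats; 0.5 beats/chord → 42 chords.
B: 5 bars × 5 beats = 25 beats; 0.5 beats/chord → 50 chords.
C: 15 bars × 4 beats = 60 beats; 3 beats/chord → 20 chords.
D: 18 bars × 4 beats = 72 beats; 4 beats/chord → 18 chords.
E: 24 bars × 7 beats = 168 beats; 8 beats/chord → 21 chords.
F: 5 bars × 4 beats = 20 beats; 2 beats/chord → 10 chords.
Total: 42 + 50 + 20 + 18 + 21 + 10 = 161.

161 chords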